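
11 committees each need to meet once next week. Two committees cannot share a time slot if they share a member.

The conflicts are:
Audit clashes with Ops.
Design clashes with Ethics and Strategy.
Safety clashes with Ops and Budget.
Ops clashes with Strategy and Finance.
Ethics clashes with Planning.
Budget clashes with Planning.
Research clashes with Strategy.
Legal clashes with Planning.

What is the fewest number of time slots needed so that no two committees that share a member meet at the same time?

The cycle Ops-Safety-Budget-Planning-Ethics-Design-Strategy-Ops has odd length 7, so it cannot be 2-colored; at least 3 time slots are needed.
3 time slots suffice: time slot 1 → {Design, Ops, Research, Planning}; time slot 2 → {Audit, Safety, Ethics, Legal, Strategy, Finance}; time slot 3 → {Budget}. No two conflicting committees share a time slot.

3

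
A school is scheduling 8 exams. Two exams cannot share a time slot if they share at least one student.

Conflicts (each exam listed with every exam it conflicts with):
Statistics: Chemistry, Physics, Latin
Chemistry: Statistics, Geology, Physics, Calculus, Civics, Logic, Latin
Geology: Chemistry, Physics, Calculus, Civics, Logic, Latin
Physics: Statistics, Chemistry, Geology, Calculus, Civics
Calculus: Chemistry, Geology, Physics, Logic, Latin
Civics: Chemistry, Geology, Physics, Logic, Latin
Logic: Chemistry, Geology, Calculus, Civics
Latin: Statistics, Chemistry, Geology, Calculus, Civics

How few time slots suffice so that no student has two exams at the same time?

Chemistry, Geology, Calculus, Latin are mutually in conflict, so at least 4 time slots are needed.
Using 4 time slots: Statistics=2, Chemistry=1, Geology=2, Physics=4, Calculus=3, Civics=3, Logic=4, Latin=4. Every pair that conflicts lands in different time slots.

4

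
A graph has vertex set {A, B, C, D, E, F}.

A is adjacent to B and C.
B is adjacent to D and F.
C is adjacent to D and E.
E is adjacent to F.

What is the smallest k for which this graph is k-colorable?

3

The cycle B-A-C-E-F-B has odd length 5, so it cannot be 2-colored; at least 3 colors are needed.
One proper 3-coloring: A=2, B=1, C=1, D=2, E=3, F=2. Every edge joins two different colors.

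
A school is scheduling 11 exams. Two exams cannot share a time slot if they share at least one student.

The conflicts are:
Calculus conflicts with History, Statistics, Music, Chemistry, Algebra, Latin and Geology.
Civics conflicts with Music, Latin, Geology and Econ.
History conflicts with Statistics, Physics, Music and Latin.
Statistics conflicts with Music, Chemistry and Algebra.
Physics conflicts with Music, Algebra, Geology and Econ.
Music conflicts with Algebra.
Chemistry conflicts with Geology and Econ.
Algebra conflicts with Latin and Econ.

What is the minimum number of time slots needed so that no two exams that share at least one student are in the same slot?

4

Calculus, Statistics, Music, Algebra are mutually in conflict, so at least 4 time slots are needed.
4 time slots suffice: time slot 1 → {Calculus, Civics, Physics}; time slot 2 → {History, Chemistry, Algebra}; time slot 3 → {Music, Latin, Geology, Econ}; time slot 4 → {Statistics}. Each listed conflict is separated.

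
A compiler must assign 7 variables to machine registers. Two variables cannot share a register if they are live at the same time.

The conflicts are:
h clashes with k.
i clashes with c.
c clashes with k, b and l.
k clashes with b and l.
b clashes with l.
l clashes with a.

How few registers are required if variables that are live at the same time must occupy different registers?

c, k, b, l are mutually in conflict, so at least 4 registers are needed.
Using 4 registers: h=1, i=2, c=1, k=3, b=4, l=2, a=1. Each listed conflict is separated.

4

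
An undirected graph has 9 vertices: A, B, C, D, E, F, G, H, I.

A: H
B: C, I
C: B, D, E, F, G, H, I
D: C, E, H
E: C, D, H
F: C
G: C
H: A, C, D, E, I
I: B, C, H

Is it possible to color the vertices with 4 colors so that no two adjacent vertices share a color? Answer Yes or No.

Yes

The chromatic number is 4. C, D, E, H are mutually adjacent (a clique of size 4), so at least 4 colors are needed.
4 colors suffice: A=1, B=2, C=1, D=3, E=4, F=2, G=2, H=2, I=3.
That is already a proper 4-coloring.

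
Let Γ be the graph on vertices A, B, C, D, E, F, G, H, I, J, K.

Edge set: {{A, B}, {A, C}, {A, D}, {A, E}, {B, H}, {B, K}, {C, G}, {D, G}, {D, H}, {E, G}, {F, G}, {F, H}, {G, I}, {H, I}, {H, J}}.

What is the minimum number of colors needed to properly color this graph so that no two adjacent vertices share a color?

2

H and J are adjacent, so at least 2 colors are needed.
2 colors suffice: color 1 → {A, G, H, K}; color 2 → {B, C, D, E, F, I, J}. Each edge has distinct colors on its endpoints.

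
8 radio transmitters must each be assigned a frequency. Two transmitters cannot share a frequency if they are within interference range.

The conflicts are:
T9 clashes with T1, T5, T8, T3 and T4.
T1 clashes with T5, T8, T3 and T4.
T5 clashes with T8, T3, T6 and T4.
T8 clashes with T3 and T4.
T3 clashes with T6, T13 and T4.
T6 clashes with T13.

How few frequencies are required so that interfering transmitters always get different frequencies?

6

T9, T1, T5, T8, T3, T4 are mutually in conflict, so at least 6 frequencies are needed.
Using 6 frequencies: T9=5, T1=4, T5=2, T8=6, T3=1, T6=3, T13=2, T4=3. Each listed conflict is separated.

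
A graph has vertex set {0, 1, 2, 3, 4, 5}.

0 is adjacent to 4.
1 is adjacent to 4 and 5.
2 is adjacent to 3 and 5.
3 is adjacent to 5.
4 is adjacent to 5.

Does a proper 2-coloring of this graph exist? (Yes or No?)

2, 3, 5 are mutually adjacent, so at least 3 colors are needed.
So 2 colors are not enough.

No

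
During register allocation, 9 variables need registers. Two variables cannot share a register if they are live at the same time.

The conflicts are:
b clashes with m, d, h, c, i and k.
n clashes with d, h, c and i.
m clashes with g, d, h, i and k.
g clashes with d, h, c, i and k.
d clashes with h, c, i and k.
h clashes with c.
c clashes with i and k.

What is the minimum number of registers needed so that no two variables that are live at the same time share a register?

b, m, d, k all conflict with each other, so at least 4 registers are needed.
Using 4 registers: b=4, n=4, m=2, g=4, d=1, h=3, c=2, i=3, k=3. Every pair that conflicts lands in different registers.

4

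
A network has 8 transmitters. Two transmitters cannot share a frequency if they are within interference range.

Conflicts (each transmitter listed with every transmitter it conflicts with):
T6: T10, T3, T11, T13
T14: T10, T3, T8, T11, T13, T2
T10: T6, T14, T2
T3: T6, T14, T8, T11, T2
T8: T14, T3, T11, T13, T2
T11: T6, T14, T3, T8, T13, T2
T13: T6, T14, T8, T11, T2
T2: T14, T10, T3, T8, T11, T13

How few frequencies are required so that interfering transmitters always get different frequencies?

5

T14, T3, T8, T11, T2 all conflict with each other, so at least 5 frequencies are needed.
A valid assignment using 5 frequencies: T6=1, T14=3, T10=2, T3=5, T8=4, T11=2, T13=5, T2=1. Every pair that conflicts lands in different frequencies.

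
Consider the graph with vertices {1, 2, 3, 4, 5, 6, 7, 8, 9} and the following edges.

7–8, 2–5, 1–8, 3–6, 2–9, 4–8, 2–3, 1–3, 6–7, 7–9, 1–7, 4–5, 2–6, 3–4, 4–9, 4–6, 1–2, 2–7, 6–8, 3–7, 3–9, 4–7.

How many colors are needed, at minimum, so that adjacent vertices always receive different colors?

4

4, 6, 7, 8 form a clique, so at least 4 colors are needed.
4 colors suffice: color a → {5, 7}; color b → {2, 4}; color c → {3, 8}; color d → {1, 6, 9}. No two adjacent vertices share a color.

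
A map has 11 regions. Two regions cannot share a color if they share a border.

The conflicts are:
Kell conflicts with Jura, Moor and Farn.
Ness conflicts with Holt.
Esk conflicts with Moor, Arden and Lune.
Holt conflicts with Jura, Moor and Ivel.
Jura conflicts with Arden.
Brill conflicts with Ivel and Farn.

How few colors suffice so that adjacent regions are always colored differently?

3

The cycle Esk-Moor-Holt-Jura-Arden-Esk has odd length 5, so it cannot be 2-colored; at least 3 colors are needed.
One proper 3-coloring: Kell=1, Ness=2, Esk=1, Holt=1, Jura=2, Moor=2, Brill=1, Arden=3, Ivel=2, Lune=2, Farn=2. Each listed conflict is separated.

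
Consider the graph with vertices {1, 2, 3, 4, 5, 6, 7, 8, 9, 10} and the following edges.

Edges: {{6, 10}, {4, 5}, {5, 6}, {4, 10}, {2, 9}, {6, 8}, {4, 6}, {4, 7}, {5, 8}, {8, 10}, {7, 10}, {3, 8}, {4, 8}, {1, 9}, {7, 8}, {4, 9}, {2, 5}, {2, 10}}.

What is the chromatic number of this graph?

4, 7, 8, 10 are mutually adjacent (a clique of size 4), so at least 4 colors are needed.
One proper 4-coloring: 1=b, 2=b, 3=b, 4=b, 5=c, 6=d, 7=d, 8=a, 9=a, 10=c. No two adjacent vertices share a color.

4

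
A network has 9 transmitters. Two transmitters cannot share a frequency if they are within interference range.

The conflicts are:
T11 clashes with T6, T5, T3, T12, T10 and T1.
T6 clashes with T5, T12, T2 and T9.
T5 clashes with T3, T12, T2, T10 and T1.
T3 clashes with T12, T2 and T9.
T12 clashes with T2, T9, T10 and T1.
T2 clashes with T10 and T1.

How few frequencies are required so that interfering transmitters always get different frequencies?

T5, T3, T12, T2 pairwise conflict, so at least 4 frequencies are needed.
4 frequencies suffice: frequency 1 → {T12}; frequency 2 → {T5, T9}; frequency 3 → {T11, T2}; frequency 4 → {T6, T3, T10, T1}. Each listed conflict is separated.

4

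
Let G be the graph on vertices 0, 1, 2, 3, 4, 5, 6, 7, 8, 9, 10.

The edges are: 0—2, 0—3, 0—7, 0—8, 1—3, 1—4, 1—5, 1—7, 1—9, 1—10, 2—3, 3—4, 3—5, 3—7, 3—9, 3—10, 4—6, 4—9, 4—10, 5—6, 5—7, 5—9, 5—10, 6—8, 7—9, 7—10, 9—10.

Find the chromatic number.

1, 3, 5, 7, 9, 10 are mutually adjacent (a clique of size 6), so at least 6 colors are needed.
6 colors suffice: color red → {3, 6}; color blue → {2, 4, 7, 8}; color green → {0, 9}; color yellow → {10}; color purple → {5}; color orange → {1}. Every edge joins two different colors.

6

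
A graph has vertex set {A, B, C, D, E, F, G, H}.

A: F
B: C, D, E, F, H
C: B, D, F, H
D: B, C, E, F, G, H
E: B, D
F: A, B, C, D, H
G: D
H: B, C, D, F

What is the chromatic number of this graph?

5

B, C, D, F, H form a clique, so at least 5 colors are needed.
5 colors suffice: color 1 → {A, D}; color 2 → {E, F, G}; color 3 → {B}; color 4 → {C}; color 5 → {H}. Every edge joins two different colors.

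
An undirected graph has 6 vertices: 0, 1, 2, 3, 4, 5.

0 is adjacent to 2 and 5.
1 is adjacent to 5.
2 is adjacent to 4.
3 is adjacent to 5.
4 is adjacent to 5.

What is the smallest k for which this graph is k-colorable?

2

4 and 5 are adjacent, so at least 2 colors are needed.
2 colors suffice: color red → {2, 5}; color blue → {0, 1, 3, 4}. Every edge joins two different colors.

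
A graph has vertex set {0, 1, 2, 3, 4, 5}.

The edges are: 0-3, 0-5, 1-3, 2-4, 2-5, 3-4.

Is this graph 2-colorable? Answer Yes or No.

No

The cycle 0-5-2-4-3-0 has odd length 5, so it cannot be 2-colored; at least 3 colors are needed.
So 2 colors are not enough.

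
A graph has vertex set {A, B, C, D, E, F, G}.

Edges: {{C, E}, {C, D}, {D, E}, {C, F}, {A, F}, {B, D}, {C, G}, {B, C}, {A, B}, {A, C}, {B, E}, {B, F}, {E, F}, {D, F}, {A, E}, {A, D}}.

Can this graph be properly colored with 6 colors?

The chromatic number is 6. A, B, C, D, E, F form a clique, so at least 6 colors are needed.
6 colors suffice: A=6, B=2, C=1, D=4, E=5, F=3, G=2.
That is already a proper 6-coloring.

Yes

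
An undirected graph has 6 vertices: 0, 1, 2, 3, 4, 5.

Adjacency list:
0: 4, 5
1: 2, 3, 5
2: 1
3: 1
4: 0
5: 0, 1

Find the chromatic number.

2

1 and 2 are adjacent, so at least 2 colors are needed.
2 colors suffice: color red → {0, 1}; color blue → {2, 3, 4, 5}. No two adjacent vertices share a color.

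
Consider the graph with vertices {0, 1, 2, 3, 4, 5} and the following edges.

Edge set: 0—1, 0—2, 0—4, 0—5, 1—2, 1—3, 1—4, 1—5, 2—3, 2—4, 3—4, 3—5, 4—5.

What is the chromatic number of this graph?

4

1, 2, 3, 4 are mutually adjacent (a clique of size 4), so at least 4 colors are needed.
A valid assignment using 4 colors: 0=d, 1=b, 2=c, 3=d, 4=a, 5=c. Every edge joins two different colors.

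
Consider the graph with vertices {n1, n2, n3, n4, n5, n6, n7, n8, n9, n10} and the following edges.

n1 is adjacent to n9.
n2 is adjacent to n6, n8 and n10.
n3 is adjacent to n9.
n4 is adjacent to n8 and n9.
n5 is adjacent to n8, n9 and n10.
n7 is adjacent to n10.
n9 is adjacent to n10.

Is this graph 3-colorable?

The chromatic number is 3. n5, n9, n10 form a triangle, so at least 3 colors are needed.
3 colors suffice: color 1 → {n2, n7, n9}; color 2 → {n1, n3, n6, n8, n10}; color 3 → {n4, n5}.
That is already a proper 3-coloring.

Yes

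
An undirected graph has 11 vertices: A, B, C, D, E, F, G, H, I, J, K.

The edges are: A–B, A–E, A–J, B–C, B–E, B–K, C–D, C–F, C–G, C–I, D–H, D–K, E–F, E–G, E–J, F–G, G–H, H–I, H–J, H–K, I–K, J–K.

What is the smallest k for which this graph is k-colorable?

A, E, J are pairwise adjacent, so at least 3 colors are needed.
3 colors suffice: color 1 → {C, E, K}; color 2 → {A, F, H}; color 3 → {B, D, G, I, J}. No two adjacent vertices share a color.

3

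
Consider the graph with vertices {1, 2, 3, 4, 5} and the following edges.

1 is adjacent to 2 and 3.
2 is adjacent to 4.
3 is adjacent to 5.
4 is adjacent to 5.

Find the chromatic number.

The cycle 4-5-3-1-2-4 has odd length 5, so it cannot be 2-colored; at least 3 colors are needed.
3 colors suffice: color a → {3, 4}; color b → {2, 5}; color c → {1}. Every edge joins two different colors.

3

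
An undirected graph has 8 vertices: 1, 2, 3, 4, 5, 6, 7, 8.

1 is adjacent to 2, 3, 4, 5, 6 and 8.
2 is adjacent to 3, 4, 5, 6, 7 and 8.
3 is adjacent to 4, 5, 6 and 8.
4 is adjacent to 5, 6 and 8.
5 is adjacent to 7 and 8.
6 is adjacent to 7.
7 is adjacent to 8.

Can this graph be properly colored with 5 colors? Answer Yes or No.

No

1, 2, 3, 4, 5, 8 form a clique, so at least 6 colors are needed.
So 5 colors are not enough.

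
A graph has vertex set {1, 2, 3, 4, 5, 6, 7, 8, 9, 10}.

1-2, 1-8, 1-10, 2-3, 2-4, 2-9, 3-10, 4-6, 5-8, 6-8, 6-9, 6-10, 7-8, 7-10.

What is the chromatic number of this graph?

3

The cycle 9-6-8-1-2-9 has odd length 5, so it cannot be 2-colored; at least 3 colors are needed.
3 colors suffice: color a → {2, 8, 10}; color b → {1, 3, 5, 6, 7}; color c → {4, 9}. Every edge joins two different colors.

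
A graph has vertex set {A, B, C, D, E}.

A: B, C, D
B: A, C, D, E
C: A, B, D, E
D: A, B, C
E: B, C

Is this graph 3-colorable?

No

A, B, C, D form a clique, so at least 4 colors are needed.
So 3 colors are not enough.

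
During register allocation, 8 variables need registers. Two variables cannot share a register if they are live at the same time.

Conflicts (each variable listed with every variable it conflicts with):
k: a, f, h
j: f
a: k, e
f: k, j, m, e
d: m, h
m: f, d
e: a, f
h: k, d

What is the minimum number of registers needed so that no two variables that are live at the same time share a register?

3

The cycle d-m-f-k-h-d has odd length 5, so it cannot be 2-colored; at least 3 registers are needed.
A valid assignment using 3 registers: k=2, j=2, a=1, f=1, d=3, m=2, e=2, h=1. Every pair that conflicts lands in different registers.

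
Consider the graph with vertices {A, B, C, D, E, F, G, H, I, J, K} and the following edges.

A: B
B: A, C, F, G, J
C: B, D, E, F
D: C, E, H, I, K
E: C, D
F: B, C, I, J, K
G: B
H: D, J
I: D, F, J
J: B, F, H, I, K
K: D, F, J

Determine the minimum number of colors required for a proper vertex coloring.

C, D, E are pairwise adjacent, so at least 3 colors are needed.
3 colors suffice: color 1 → {A, D, F, G}; color 2 → {C, J}; color 3 → {B, E, H, I, K}. No two adjacent vertices share a color.

3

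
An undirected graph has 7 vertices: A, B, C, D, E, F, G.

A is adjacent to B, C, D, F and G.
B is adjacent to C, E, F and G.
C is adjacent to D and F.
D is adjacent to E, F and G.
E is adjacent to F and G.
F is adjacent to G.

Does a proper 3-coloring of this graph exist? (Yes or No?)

No

B, E, F, G are mutually adjacent (a clique of size 4), so at least 4 colors are needed.
So 3 colors are not enough.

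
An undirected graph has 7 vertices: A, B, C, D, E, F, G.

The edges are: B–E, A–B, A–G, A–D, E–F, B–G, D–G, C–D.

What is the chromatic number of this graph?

3

A, D, G are pairwise adjacent, so at least 3 colors are needed.
3 colors suffice: color 1 → {A, C, E}; color 2 → {F, G}; color 3 → {B, D}. Each edge has distinct colors on its endpoints.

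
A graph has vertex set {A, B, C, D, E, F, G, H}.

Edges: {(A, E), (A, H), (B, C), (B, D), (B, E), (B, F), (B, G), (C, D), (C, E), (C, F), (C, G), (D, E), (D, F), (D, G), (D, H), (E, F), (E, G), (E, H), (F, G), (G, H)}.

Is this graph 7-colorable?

Yes

The chromatic number is 6. B, C, D, E, F, G form a clique, so at least 6 colors are needed.
6 colors suffice: color 1 → {E}; color 2 → {A, G}; color 3 → {D}; color 4 → {C, H}; color 5 → {F}; color 6 → {B}.
Since 7 ≥ 6, a proper 7-coloring certainly exists.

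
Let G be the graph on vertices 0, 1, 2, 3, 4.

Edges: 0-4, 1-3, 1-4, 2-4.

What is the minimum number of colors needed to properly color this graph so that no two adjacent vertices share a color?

1 and 3 are adjacent, so at least 2 colors are needed.
2 colors suffice: 0=blue, 1=blue, 2=blue, 3=red, 4=red. Every edge joins two different colors.

2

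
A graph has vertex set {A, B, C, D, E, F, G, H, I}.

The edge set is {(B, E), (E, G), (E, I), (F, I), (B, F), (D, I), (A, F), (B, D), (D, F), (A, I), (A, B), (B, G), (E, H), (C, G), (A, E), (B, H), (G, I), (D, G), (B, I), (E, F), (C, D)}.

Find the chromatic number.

A, B, E, F, I are pairwise adjacent (a clique of size 5), so at least 5 colors are needed.
5 colors suffice: color 1 → {B, C}; color 2 → {D, E}; color 3 → {H, I}; color 4 → {F, G}; color 5 → {A}. Every edge joins two different colors.

5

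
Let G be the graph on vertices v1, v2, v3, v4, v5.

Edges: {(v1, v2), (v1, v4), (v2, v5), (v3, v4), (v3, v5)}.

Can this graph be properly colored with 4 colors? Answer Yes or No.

Yes

The chromatic number is 3. The cycle v3-v4-v1-v2-v5-v3 has odd length 5, so it cannot be 2-colored; at least 3 colors are needed.
One proper 3-coloring: v1=red, v2=blue, v3=green, v4=blue, v5=red.
Since 4 ≥ 3, a proper 4-coloring certainly exists.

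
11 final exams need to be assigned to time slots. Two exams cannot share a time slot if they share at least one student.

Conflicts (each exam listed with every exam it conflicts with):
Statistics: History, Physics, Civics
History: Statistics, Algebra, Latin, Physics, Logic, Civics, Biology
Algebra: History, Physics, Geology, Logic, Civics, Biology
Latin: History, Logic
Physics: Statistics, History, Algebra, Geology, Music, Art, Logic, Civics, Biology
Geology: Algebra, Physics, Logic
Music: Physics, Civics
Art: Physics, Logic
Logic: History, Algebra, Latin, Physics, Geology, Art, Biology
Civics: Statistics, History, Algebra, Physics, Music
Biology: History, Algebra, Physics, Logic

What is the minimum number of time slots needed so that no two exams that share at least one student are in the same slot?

5

History, Algebra, Physics, Logic, Biology are mutually in conflict, so at least 5 time slots are needed.
5 time slots suffice: Statistics=4, History=3, Algebra=4, Latin=1, Physics=1, Geology=3, Music=3, Art=3, Logic=2, Civics=2, Biology=5. Every pair that conflicts lands in different time slots.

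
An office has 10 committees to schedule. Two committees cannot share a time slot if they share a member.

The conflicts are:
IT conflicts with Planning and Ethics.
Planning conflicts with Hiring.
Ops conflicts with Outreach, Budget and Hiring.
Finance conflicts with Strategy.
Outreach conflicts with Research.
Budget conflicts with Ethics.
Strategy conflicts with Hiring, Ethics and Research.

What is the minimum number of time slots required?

The cycle Ops-Budget-Ethics-Strategy-Hiring-Ops has odd length 5, so it cannot be 2-colored; at least 3 time slots are needed.
Using 3 time slots: IT=3, Planning=1, Ops=1, Finance=2, Outreach=3, Budget=3, Strategy=1, Hiring=2, Ethics=2, Research=2. Each listed conflict is separated.

3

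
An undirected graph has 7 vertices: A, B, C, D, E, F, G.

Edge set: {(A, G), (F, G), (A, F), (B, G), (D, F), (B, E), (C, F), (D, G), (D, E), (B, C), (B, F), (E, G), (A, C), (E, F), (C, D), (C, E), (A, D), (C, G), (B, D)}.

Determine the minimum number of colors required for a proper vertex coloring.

6

B, C, D, E, F, G are mutually adjacent (a clique of size 6), so at least 6 colors are needed.
One proper 6-coloring: A=5, B=6, C=3, D=2, E=5, F=4, G=1. No two adjacent vertices share a color.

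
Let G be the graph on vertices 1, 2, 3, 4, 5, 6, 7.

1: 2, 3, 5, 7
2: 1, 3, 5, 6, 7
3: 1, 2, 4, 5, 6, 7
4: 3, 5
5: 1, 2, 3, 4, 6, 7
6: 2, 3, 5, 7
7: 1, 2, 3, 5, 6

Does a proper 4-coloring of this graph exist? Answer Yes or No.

2, 3, 5, 6, 7 are pairwise adjacent (a clique of size 5), so at least 5 colors are needed.
So 4 colors are not enough.

No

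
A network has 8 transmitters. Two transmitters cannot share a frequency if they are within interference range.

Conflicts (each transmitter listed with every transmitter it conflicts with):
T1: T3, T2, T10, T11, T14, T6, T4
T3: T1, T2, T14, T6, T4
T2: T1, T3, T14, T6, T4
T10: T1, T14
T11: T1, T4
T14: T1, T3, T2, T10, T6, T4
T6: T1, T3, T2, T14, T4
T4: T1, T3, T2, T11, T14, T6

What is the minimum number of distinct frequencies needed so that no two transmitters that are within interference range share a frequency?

T1, T3, T2, T14, T6, T4 pairwise conflict, so at least 6 frequencies are needed.
6 frequencies suffice: frequency 1 → {T1}; frequency 2 → {T10, T4}; frequency 3 → {T11, T14}; frequency 4 → {T6}; frequency 5 → {T2}; frequency 6 → {T3}. Every pair that conflicts lands in different frequencies.

6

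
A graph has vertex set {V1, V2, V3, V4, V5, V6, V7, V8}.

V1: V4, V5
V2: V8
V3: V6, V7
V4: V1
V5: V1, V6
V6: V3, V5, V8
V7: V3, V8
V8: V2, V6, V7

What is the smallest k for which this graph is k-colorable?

V2 and V8 are adjacent, so at least 2 colors are needed.
2 colors suffice: color 1 → {V1, V2, V6, V7}; color 2 → {V3, V4, V5, V8}. Every edge joins two different colors.

2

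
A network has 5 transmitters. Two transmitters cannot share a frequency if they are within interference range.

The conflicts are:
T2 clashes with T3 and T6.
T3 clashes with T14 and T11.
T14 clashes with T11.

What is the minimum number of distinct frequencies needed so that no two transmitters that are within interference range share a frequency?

T3, T14, T11 all conflict with each other, so at least 3 frequencies are needed.
3 frequencies suffice: frequency 1 → {T3, T6}; frequency 2 → {T2, T14}; frequency 3 → {T11}. Every pair that conflicts lands in different frequencies.

3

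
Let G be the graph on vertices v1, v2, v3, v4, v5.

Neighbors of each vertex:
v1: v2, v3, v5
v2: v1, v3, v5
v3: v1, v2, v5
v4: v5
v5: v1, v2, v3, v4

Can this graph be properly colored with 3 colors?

No

v1, v2, v3, v5 are mutually adjacent (a clique of size 4), so at least 4 colors are needed.
So 3 colors are not enough.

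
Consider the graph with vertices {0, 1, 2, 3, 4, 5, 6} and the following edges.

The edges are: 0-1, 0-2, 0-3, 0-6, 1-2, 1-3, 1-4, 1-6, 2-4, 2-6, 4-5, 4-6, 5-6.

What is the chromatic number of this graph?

4

1, 2, 4, 6 form a clique, so at least 4 colors are needed.
4 colors suffice: color a → {1, 5}; color b → {3, 6}; color c → {2}; color d → {0, 4}. Each edge has distinct colors on its endpoints.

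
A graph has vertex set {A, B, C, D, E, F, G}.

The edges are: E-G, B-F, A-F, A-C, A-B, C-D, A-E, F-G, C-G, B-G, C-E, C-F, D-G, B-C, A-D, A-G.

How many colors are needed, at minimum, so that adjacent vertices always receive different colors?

5

A, B, C, F, G form a clique, so at least 5 colors are needed.
5 colors suffice: color 1 → {A}; color 2 → {G}; color 3 → {C}; color 4 → {B, D, E}; color 5 → {F}. No two adjacent vertices share a color.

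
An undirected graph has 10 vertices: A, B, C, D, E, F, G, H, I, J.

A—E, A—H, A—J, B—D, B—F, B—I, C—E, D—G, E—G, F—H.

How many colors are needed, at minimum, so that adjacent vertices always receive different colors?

The cycle F-H-A-E-G-D-B-F has odd length 7, so it cannot be 2-colored; at least 3 colors are needed.
3 colors suffice: A=2, B=1, C=2, D=2, E=1, F=2, G=3, H=1, I=2, J=1. Every edge joins two different colors.

3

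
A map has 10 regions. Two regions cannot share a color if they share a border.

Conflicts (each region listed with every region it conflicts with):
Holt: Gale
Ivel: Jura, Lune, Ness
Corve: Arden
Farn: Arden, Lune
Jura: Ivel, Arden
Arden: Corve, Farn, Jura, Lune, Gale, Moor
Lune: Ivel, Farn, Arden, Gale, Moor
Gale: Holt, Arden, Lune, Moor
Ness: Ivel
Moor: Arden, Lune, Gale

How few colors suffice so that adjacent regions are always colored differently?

4

Arden, Lune, Gale, Moor pairwise conflict, so at least 4 colors are needed.
One proper 4-coloring: Holt=1, Ivel=1, Corve=2, Farn=3, Jura=2, Arden=1, Lune=2, Gale=3, Ness=2, Moor=4. Each listed conflict is separated.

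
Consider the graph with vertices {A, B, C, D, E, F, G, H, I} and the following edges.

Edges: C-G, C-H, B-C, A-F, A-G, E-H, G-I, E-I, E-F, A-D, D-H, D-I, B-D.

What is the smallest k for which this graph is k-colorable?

3

The cycle B-D-I-G-C-B has odd length 5, so it cannot be 2-colored; at least 3 colors are needed.
3 colors suffice: color 1 → {D, E, G}; color 2 → {A, B, H, I}; color 3 → {C, F}. No two adjacent vertices share a color.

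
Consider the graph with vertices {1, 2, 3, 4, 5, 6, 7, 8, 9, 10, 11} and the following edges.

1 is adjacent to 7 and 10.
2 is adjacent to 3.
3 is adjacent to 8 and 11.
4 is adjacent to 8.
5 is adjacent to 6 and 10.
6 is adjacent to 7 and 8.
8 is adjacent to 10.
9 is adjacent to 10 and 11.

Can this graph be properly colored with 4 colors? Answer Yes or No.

Yes

The chromatic number is 3. The cycle 10-8-3-11-9-10 has odd length 5, so it cannot be 2-colored; at least 3 colors are needed.
3 colors suffice: color a → {1, 2, 5, 8, 11}; color b → {3, 4, 6, 10}; color c → {7, 9}.
Since 4 ≥ 3, a proper 4-coloring certainly exists.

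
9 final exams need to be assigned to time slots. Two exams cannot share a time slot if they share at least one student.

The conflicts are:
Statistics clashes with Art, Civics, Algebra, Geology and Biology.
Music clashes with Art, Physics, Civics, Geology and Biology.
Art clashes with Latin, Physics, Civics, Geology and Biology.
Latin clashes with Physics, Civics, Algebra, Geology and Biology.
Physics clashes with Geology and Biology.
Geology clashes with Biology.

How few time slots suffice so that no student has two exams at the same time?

Art, Latin, Physics, Geology, Biology pairwise conflict, so at least 5 time slots are needed.
A valid assignment using 5 time slots: Statistics=2, Music=2, Art=1, Latin=2, Physics=5, Civics=3, Algebra=1, Geology=3, Biology=4. Every pair that conflicts lands in different time slots.

5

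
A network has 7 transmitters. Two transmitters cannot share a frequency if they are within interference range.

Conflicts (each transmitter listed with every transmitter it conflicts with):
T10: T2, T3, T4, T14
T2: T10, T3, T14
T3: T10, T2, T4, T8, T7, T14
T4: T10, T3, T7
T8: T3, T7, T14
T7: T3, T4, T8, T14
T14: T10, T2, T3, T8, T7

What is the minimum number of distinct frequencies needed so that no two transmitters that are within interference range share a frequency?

T3, T8, T7, T14 pairwise conflict, so at least 4 frequencies are needed.
4 frequencies suffice: frequency 1 → {T3}; frequency 2 → {T4, T14}; frequency 3 → {T10, T7}; frequency 4 → {T2, T8}. Each listed conflict is separated.

4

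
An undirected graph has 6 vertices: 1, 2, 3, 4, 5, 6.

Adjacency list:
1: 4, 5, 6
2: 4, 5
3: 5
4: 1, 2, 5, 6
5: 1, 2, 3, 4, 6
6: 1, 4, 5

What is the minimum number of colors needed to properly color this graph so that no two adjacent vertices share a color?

4

1, 4, 5, 6 are mutually adjacent (a clique of size 4), so at least 4 colors are needed.
One proper 4-coloring: 1=d, 2=c, 3=b, 4=b, 5=a, 6=c. No two adjacent vertices share a color.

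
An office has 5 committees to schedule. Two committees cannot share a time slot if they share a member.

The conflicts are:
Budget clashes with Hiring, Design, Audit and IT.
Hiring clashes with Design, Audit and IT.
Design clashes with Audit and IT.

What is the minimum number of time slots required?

4

Budget, Hiring, Design, Audit pairwise conflict, so at least 4 time slots are needed.
4 time slots suffice: time slot 1 → {Design}; time slot 2 → {Hiring}; time slot 3 → {Budget}; time slot 4 → {Audit, IT}. No two conflicting committees share a time slot.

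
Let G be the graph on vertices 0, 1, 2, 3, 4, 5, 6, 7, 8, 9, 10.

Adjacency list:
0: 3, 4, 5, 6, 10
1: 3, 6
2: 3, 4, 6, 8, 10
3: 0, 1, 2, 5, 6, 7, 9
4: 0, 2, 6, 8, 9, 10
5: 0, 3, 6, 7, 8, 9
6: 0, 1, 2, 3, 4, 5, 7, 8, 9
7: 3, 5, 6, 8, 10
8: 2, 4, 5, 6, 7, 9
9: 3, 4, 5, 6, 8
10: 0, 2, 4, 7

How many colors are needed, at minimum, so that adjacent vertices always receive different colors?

4

0, 3, 5, 6 are pairwise adjacent (a clique of size 4), so at least 4 colors are needed.
4 colors suffice: color red → {6, 10}; color blue → {3, 8}; color green → {1, 4, 5}; color yellow → {0, 2, 7, 9}. Each edge has distinct colors on its endpoints.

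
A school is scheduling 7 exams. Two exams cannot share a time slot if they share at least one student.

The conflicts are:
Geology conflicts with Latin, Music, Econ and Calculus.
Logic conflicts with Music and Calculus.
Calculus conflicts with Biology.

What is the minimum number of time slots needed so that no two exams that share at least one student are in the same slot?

2

Geology and Music conflict, so at least 2 time slots are needed.
2 time slots suffice: time slot 1 → {Geology, Logic, Biology}; time slot 2 → {Latin, Music, Econ, Calculus}. Every pair that conflicts lands in different time slots.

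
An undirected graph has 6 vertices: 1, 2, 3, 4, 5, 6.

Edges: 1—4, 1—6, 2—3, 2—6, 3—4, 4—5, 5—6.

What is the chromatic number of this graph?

The cycle 6-1-4-3-2-6 has odd length 5, so it cannot be 2-colored; at least 3 colors are needed.
3 colors suffice: color a → {4, 6}; color b → {1, 2, 5}; color c → {3}. Each edge has distinct colors on its endpoints.

3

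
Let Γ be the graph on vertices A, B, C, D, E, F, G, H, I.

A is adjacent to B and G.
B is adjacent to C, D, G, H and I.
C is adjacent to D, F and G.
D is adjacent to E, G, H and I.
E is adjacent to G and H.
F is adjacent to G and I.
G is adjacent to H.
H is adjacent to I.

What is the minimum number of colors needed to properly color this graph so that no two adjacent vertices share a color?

4

D, E, G, H are pairwise adjacent (a clique of size 4), so at least 4 colors are needed.
4 colors suffice: A=blue, B=green, C=yellow, D=blue, E=green, F=blue, G=red, H=yellow, I=red. Every edge joins two different colors.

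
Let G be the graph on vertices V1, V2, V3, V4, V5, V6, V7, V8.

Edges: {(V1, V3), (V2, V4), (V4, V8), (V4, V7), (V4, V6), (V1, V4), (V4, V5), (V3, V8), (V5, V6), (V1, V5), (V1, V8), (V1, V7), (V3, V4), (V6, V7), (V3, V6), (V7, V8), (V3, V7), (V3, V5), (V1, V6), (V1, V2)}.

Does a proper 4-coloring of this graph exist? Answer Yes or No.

No

V1, V3, V4, V7, V8 form a clique, so at least 5 colors are needed.
So 4 colors are not enough.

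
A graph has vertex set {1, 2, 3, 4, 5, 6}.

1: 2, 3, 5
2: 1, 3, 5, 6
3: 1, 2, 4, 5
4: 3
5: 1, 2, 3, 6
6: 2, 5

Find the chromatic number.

1, 2, 3, 5 are mutually adjacent (a clique of size 4), so at least 4 colors are needed.
4 colors suffice: color a → {2, 4}; color b → {5}; color c → {3, 6}; color d → {1}. Each edge has distinct colors on its endpoints.

4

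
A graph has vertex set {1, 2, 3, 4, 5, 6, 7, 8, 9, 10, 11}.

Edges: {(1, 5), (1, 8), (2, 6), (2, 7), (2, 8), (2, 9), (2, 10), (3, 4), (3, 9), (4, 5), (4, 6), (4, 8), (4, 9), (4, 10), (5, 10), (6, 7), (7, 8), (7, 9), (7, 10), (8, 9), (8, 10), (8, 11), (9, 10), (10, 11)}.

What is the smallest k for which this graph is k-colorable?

5

2, 7, 8, 9, 10 form a clique, so at least 5 colors are needed.
5 colors suffice: color red → {3, 5, 6, 8}; color blue → {1, 10}; color green → {4, 7, 11}; color yellow → {9}; color purple → {2}. Each edge has distinct colors on its endpoints.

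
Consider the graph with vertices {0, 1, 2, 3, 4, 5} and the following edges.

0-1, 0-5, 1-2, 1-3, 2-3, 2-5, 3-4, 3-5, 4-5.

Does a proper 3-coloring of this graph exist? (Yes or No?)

Yes

The chromatic number is 3. 3, 4, 5 form a triangle, so at least 3 colors are needed.
3 colors suffice: color a → {1, 5}; color b → {0, 3}; color c → {2, 4}.
That is already a proper 3-coloring.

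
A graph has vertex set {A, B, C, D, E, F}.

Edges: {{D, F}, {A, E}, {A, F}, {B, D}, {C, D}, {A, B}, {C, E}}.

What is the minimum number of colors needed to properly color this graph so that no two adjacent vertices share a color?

The cycle C-D-B-A-E-C has odd length 5, so it cannot be 2-colored; at least 3 colors are needed.
3 colors suffice: color 1 → {A, D}; color 2 → {B, C, F}; color 3 → {E}. Every edge joins two different colors.

3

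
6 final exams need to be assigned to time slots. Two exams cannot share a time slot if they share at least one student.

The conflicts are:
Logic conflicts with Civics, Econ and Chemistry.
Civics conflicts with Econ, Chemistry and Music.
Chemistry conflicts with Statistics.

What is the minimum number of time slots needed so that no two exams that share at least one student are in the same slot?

Logic, Civics, Econ are mutually in conflict, so at least 3 time slots are needed.
A valid assignment using 3 time slots: Logic=2, Civics=1, Econ=3, Chemistry=3, Music=2, Statistics=1. No two conflicting exams share a time slot.

3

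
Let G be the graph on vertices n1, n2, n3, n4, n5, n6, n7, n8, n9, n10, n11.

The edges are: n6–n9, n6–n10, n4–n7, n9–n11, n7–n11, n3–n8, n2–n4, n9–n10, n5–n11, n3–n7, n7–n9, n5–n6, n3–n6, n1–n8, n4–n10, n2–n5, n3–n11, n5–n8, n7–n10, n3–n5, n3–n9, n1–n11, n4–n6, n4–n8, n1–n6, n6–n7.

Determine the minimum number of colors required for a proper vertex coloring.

n6, n7, n9, n10 form a clique, so at least 4 colors are needed.
4 colors suffice: color 1 → {n2, n6, n8, n11}; color 2 → {n1, n5, n7}; color 3 → {n3, n10}; color 4 → {n4, n9}. No two adjacent vertices share a color.

4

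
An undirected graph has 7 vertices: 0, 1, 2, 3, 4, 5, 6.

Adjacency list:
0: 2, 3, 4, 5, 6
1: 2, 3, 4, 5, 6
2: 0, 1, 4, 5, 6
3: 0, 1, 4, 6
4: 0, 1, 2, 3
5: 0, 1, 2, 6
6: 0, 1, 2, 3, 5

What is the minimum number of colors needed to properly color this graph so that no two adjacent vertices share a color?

4

1, 2, 5, 6 are pairwise adjacent (a clique of size 4), so at least 4 colors are needed.
4 colors suffice: color red → {0, 1}; color blue → {4, 6}; color green → {2, 3}; color yellow → {5}. Each edge has distinct colors on its endpoints.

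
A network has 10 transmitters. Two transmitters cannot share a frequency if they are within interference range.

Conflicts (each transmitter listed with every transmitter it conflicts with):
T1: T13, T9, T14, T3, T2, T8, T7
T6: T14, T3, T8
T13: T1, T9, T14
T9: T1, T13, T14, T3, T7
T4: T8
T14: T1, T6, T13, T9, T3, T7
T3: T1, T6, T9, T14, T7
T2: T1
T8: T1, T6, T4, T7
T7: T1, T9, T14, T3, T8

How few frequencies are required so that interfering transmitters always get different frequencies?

T1, T9, T14, T3, T7 are mutually in conflict, so at least 5 frequencies are needed.
5 frequencies suffice: frequency 1 → {T1, T6, T4}; frequency 2 → {T14, T2, T8}; frequency 3 → {T9}; frequency 4 → {T13, T3}; frequency 5 → {T7}. No two conflicting transmitters share a frequency.

5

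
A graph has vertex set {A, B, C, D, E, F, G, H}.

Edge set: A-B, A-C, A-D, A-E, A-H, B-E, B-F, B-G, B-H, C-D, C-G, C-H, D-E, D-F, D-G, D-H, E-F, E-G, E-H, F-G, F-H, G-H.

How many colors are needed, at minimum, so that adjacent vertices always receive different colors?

D, E, F, G, H are mutually adjacent (a clique of size 5), so at least 5 colors are needed.
5 colors suffice: color 1 → {H}; color 2 → {B, D}; color 3 → {C, E}; color 4 → {A, G}; color 5 → {F}. Every edge joins two different colors.

5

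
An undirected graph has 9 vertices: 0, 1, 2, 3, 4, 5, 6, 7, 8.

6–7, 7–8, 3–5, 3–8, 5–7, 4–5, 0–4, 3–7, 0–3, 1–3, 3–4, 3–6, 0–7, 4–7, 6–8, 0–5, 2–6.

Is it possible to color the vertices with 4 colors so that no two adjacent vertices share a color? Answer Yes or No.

0, 3, 4, 5, 7 form a clique, so at least 5 colors are needed.
So 4 colors are not enough.

No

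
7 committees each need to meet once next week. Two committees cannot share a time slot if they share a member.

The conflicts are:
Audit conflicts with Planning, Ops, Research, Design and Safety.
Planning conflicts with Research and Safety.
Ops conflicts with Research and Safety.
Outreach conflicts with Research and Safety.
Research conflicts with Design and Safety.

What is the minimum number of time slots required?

4

Audit, Ops, Research, Safety are mutually in conflict, so at least 4 time slots are needed.
Using 4 time slots: Audit=3, Planning=4, Ops=4, Outreach=3, Research=1, Design=2, Safety=2. No two conflicting committees share a time slot.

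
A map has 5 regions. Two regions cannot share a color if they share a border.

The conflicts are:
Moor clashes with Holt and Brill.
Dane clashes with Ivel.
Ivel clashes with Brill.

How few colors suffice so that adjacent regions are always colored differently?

Ivel and Brill conflict, so at least 2 colors are needed.
2 colors suffice: Moor=2, Dane=1, Holt=1, Ivel=2, Brill=1. Every pair that conflicts lands in different colors.

2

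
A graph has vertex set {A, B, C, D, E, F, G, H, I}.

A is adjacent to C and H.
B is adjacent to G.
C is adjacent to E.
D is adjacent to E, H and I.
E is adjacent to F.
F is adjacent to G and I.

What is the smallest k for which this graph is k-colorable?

The cycle H-D-E-C-A-H has odd length 5, so it cannot be 2-colored; at least 3 colors are needed.
3 colors suffice: color red → {E, G, H, I}; color blue → {B, C, D, F}; color green → {A}. Every edge joins two different colors.

3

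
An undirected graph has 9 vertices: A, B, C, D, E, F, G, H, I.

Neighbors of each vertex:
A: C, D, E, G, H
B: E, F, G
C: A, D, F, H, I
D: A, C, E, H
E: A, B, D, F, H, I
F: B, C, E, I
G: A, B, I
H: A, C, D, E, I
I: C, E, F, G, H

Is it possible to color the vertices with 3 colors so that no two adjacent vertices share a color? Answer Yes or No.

A, D, E, H are mutually adjacent (a clique of size 4), so at least 4 colors are needed.
So 3 colors are not enough.

No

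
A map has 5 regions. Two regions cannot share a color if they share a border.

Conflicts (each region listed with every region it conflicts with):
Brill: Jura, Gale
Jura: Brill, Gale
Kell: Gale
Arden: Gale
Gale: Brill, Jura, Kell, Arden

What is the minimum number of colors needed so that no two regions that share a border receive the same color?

Brill, Jura, Gale pairwise conflict, so at least 3 colors are needed.
3 colors suffice: color 1 → {Gale}; color 2 → {Brill, Kell, Arden}; color 3 → {Jura}. Each listed conflict is separated.

3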